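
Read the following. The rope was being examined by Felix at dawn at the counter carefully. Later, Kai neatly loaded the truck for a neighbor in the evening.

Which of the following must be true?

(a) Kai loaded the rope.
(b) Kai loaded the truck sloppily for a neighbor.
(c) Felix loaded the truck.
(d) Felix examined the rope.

(d)

(a) Not entailed — Kai loaded the truck, not the rope; the rope belongs to the examining event.
(b) Not entailed — 'sloppily' adds a manner not in (and inconsistent with) the original.
(c) Not entailed — the passage has Kai loading the truck, not Felix.
(d) Entailed — 'examine' is an activity; 'was examining' entails that some examining happened, so 'examined' holds.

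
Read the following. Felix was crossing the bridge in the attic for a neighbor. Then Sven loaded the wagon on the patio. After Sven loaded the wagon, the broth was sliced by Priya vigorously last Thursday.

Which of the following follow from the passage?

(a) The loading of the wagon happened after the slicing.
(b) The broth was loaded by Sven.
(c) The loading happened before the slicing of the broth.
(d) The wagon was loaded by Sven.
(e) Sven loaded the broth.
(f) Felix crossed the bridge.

(c), (d)

(a) Not entailed — the narrative places the loading before the slicing, not after.
(b) Not entailed — Sven loaded the wagon, not the broth; the broth belongs to the slicing event.
(c) Entailed — the narrative places the loading before the slicing.
(d) Entailed — this follows by dropping conjuncts from the loading event's description.
(e) Not entailed — Sven loaded the wagon, not the broth; the broth belongs to the slicing event.
(f) Not entailed — 'was crossing' is progressive on an accomplishment; it does not entail the completed 'crossed'.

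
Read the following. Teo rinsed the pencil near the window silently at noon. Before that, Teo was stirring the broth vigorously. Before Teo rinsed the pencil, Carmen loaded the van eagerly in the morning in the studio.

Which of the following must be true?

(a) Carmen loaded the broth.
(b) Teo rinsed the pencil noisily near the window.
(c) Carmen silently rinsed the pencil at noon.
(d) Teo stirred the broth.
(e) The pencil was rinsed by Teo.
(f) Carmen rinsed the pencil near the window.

(d), (e)

(a) Not entailed — Carmen loaded the van, not the broth; the broth belongs to the stirring event.
(b) Not entailed — 'noisily' adds a manner not in (and inconsistent with) the original.
(c) Not entailed — the passage has Teo rinsing the pencil, not Carmen.
(d) Entailed — 'stir' is an activity; 'was stirring' entails that some stirring happened, so 'stirred' holds.
(e) Entailed — every conjunct here is already in the original rinsing event.
(f) Not entailed — the passage has Teo rinsing the pencil, not Carmen.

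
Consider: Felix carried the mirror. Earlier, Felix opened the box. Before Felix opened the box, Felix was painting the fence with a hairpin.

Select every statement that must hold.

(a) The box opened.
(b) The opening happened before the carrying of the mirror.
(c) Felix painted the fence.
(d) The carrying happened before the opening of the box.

(a) Entailed — 'Felix opened the box' is causative; it entails the inchoative 'the box opened'.
(b) Entailed — the narrative places the opening before the carrying.
(c) Not entailed — 'was painting' is progressive on an accomplishment; it does not entail the completed 'painted'.
(d) Not entailed — the narrative places the opening before the carrying, not after.

(a), (b)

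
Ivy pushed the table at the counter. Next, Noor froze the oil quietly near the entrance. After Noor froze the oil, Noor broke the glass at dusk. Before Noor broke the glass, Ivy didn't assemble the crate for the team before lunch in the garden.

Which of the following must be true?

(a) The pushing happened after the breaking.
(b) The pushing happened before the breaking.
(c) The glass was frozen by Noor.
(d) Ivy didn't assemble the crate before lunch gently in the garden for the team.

(b), (d)

(a) Not entailed — the narrative places the pushing before the breaking, not after.
(b) Entailed — the narrative places the pushing before the breaking.
(c) Not entailed — Noor froze the oil, not the glass; the glass belongs to the breaking event.
(d) Entailed — under negation, adding a further restriction is entailed: if no such assembling event occurred, none occurred gently either.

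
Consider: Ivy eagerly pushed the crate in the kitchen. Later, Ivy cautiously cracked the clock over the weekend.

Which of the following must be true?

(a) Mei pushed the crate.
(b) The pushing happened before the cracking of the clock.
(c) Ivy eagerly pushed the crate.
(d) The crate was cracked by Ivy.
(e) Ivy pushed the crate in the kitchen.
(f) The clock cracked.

(b), (c), (e), (f)

(a) Not entailed — the passage has Ivy pushing the crate, not Mei.
(b) Entailed — the narrative places the pushing before the cracking.
(c) Entailed — this follows by dropping conjuncts from the pushing event's description.
(d) Not entailed — Ivy cracked the clock, not the crate; the crate belongs to the pushing event.
(e) Entailed — this follows by dropping conjuncts from the pushing event's description.
(f) Entailed — 'Ivy cracked the clock' is causative; it entails the inchoative 'the clock cracked'.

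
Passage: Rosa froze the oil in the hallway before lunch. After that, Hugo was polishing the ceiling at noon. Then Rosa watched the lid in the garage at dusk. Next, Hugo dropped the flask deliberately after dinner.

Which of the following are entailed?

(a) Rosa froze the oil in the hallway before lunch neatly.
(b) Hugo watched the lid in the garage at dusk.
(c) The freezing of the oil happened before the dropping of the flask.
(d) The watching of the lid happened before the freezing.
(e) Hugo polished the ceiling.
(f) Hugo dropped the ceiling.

(a) Not entailed — 'neatly' adds information not in the original event.
(b) Not entailed — the passage has Rosa watching the lid, not Hugo.
(c) Entailed — the narrative places the freezing before the dropping.
(d) Not entailed — the narrative places the freezing before the watching, not after.
(e) Entailed — 'polish' is an activity; 'was polishing' entails that some polishing happened, so 'polished' holds.
(f) Not entailed — Hugo dropped the flask, not the ceiling; the ceiling belongs to the polishing event.

(c), (e)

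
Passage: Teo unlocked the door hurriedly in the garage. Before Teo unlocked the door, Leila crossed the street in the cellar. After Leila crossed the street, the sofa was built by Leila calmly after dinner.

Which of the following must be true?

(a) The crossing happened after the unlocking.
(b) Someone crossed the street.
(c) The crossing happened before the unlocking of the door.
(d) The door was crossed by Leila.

(b), (c)

(a) Not entailed — the narrative places the crossing before the unlocking, not after.
(b) Entailed — every conjunct here is already in the original crossing event.
(c) Entailed — the narrative places the crossing before the unlocking.
(d) Not entailed — Leila crossed the street, not the door; the door belongs to the unlocking event.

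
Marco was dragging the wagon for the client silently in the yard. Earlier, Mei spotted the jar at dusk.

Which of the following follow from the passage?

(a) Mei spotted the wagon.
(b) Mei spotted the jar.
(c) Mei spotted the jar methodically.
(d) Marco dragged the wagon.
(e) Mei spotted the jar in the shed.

(b), (d)

(a) Not entailed — Mei spotted the jar, not the wagon; the wagon belongs to the dragging event.
(b) Entailed — the original entails any weakening of itself; this just drops 'at dusk'.
(c) Not entailed — 'methodically' adds information not in the original event.
(d) Entailed — 'drag' is an activity; 'was dragging' entails that some dragging happened, so 'dragged' holds.
(e) Not entailed — 'in the shed' adds information not in the original event.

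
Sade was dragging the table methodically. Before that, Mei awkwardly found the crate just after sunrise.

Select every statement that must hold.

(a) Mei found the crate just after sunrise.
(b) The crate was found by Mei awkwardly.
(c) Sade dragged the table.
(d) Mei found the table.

(a) Entailed — dropping 'awkwardly' leaves a sub-description the original still satisfies.
(b) Entailed — this follows by dropping conjuncts from the finding event's description.
(c) Entailed — 'drag' is an activity; 'was dragging' entails that some dragging happened, so 'dragged' holds.
(d) Not entailed — Mei found the crate, not the table; the table belongs to the dragging event.

(a), (b), (c)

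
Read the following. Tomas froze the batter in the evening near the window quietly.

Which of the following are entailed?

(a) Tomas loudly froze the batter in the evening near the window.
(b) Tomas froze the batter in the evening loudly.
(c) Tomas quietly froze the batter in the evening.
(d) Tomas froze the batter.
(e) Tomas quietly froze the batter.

(c), (d), (e)

(a) Not entailed — 'loudly' adds a manner not in (and inconsistent with) the original.
(b) Not entailed — 'loudly' adds a manner not in (and inconsistent with) the original.
(c) Entailed — the original entails any weakening of itself; this just drops 'near the window'.
(d) Entailed — every conjunct here is already in the original freezing event.
(e) Entailed — the original entails any weakening of itself; this just drops 'near the window', 'in the evening'.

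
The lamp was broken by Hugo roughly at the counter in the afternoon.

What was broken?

'the lamp' marks the patient of the breaking event.

the lamp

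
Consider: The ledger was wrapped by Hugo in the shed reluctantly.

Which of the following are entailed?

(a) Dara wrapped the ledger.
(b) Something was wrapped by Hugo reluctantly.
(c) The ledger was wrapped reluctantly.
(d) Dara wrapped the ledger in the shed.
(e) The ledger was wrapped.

(a) Not entailed — the passage has Hugo wrapping the ledger, not Dara.
(b) Entailed — this follows by dropping conjuncts from the wrapping event's description.
(c) Entailed — the original entails any weakening of itself; this just drops 'in the shed' and generalizes the agent.
(d) Not entailed — the passage has Hugo wrapping the ledger, not Dara.
(e) Entailed — dropping 'reluctantly', 'in the shed' and generalizing the agent leaves a sub-description the original still satisfies.

(b), (c), (e)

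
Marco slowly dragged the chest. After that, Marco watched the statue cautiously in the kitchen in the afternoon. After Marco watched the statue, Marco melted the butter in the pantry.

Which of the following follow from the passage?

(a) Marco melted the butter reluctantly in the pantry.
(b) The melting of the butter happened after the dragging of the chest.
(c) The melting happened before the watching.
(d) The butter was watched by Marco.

(a) Not entailed — 'reluctantly' adds information not in the original event.
(b) Entailed — the narrative places the dragging before the melting.
(c) Not entailed — the narrative places the watching before the melting, not after.
(d) Not entailed — Marco watched the statue, not the butter; the butter belongs to the melting event.

(b)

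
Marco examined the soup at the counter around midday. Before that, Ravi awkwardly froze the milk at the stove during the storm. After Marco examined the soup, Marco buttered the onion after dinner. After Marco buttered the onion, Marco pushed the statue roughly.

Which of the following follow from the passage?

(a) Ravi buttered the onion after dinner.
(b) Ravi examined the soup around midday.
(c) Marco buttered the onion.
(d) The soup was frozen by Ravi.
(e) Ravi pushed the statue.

(a) Not entailed — the passage has Marco buttering the onion, not Ravi.
(b) Not entailed — the passage has Marco examining the soup, not Ravi.
(c) Entailed — the original entails any weakening of itself; this just drops 'after dinner'.
(d) Not entailed — Ravi froze the milk, not the soup; the soup belongs to the examining event.
(e) Not entailed — the passage has Marco pushing the statue, not Ravi.

(c)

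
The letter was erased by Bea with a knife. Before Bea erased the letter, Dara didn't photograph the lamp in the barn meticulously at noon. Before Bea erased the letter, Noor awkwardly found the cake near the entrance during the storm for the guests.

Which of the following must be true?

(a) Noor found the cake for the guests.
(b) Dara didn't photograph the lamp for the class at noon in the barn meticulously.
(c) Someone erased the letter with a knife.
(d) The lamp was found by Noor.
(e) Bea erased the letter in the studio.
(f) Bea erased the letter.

(a), (b), (c), (f)

(a) Entailed — every conjunct here is already in the original finding event.
(b) Entailed — under negation, adding a further restriction is entailed: if no such photographing event occurred, none occurred for the class either.
(c) Entailed — generalizing the agent leaves a sub-description the original still satisfies.
(d) Not entailed — Noor found the cake, not the lamp; the lamp belongs to the photographing event.
(e) Not entailed — 'in the studio' adds information not in the original event.
(f) Entailed — this follows by dropping conjuncts from the erasing event's description.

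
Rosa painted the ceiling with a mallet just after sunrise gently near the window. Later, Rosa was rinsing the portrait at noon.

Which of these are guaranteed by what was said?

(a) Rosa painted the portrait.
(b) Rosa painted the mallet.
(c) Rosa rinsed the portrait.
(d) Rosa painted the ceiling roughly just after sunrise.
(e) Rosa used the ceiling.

(c)

(a) Not entailed — Rosa painted the ceiling, not the portrait; the portrait belongs to the rinsing event.
(b) Not entailed — the mallet is the instrument, not what was painted.
(c) Entailed — 'rinse' is an activity; 'was rinsing' entails that some rinsing happened, so 'rinsed' holds.
(d) Not entailed — 'roughly' adds a manner not in (and inconsistent with) the original.
(e) Not entailed — the ceiling is the patient, not an instrument — Rosa used a mallet.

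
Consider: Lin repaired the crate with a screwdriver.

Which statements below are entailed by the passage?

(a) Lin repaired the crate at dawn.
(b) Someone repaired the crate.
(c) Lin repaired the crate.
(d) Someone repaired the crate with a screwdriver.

(b), (c), (d)

(a) Not entailed — 'at dawn' adds information not in the original event.
(b) Entailed — dropping 'with a screwdriver' and generalizing the agent leaves a sub-description the original still satisfies.
(c) Entailed — dropping 'with a screwdriver' leaves a sub-description the original still satisfies.
(d) Entailed — every conjunct here is already in the original repairing event.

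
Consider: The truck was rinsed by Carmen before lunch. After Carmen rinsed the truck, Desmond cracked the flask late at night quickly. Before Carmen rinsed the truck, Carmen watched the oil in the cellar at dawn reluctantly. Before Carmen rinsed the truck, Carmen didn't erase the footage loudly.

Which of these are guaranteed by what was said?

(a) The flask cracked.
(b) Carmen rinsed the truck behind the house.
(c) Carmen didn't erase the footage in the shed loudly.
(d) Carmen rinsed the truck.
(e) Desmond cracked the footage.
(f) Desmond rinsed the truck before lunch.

(a), (c), (d)

(a) Entailed — 'Desmond cracked the flask' is causative; it entails the inchoative 'the flask cracked'.
(b) Not entailed — 'behind the house' adds information not in the original event.
(c) Entailed — under negation, adding a further restriction is entailed: if no such erasing event occurred, none occurred in the shed either.
(d) Entailed — the original entails any weakening of itself; this just drops 'before lunch'.
(e) Not entailed — Desmond cracked the flask, not the footage; the footage belongs to the erasing event.
(f) Not entailed — the passage has Carmen rinsing the truck, not Desmond.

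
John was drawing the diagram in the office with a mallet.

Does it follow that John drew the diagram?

'was drawing' is progressive; for an accomplishment like 'draw the diagram', it doesn't entail completion.

no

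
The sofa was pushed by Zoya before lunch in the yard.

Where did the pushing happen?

in the yard

'in the yard' marks the location of the pushing event.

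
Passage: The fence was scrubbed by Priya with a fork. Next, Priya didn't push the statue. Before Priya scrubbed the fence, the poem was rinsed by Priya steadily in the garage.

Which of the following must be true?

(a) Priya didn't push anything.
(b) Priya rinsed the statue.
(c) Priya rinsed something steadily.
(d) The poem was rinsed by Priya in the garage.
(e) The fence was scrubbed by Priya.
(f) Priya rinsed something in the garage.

(c), (d), (e), (f)

(a) Not entailed — the original only denies this specific event; Priya may have pushed something else.
(b) Not entailed — Priya rinsed the poem, not the statue; the statue belongs to the pushing event.
(c) Entailed — every conjunct here is already in the original rinsing event.
(d) Entailed — dropping 'steadily' leaves a sub-description the original still satisfies.
(e) Entailed — the original entails any weakening of itself; this just drops 'with a fork'.
(f) Entailed — this follows by dropping conjuncts from the rinsing event's description.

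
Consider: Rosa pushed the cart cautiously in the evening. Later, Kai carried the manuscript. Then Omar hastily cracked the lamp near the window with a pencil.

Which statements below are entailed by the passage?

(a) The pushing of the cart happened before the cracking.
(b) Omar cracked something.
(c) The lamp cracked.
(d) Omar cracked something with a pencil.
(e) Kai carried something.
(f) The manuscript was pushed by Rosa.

(a), (b), (c), (d), (e)

(a) Entailed — the narrative places the pushing before the cracking.
(b) Entailed — this follows by dropping conjuncts from the cracking event's description.
(c) Entailed — 'Omar cracked the lamp' is causative; it entails the inchoative 'the lamp cracked'.
(d) Entailed — this follows by dropping conjuncts from the cracking event's description.
(e) Entailed — the original entails any weakening of itself; this just generalizes the patient.
(f) Not entailed — Rosa pushed the cart, not the manuscript; the manuscript belongs to the carrying event.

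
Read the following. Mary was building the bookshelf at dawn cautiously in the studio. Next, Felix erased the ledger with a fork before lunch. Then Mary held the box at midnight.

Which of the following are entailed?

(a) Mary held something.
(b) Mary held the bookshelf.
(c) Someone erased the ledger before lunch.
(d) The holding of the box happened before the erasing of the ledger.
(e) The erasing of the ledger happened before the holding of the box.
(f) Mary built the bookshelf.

(a) Entailed — this follows by dropping conjuncts from the holding event's description.
(b) Not entailed — Mary held the box, not the bookshelf; the bookshelf belongs to the building event.
(c) Entailed — this follows by dropping conjuncts from the erasing event's description.
(d) Not entailed — the narrative places the erasing before the holding, not after.
(e) Entailed — the narrative places the erasing before the holding.
(f) Not entailed — 'was building' is progressive on an accomplishment; it does not entail the completed 'built'.

(a), (c), (e)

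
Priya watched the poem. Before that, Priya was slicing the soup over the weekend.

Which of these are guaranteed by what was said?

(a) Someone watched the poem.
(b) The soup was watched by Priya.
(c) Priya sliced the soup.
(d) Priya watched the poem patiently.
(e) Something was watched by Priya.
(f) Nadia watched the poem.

(a), (e)

(a) Entailed — generalizing the agent leaves a sub-description the original still satisfies.
(b) Not entailed — Priya watched the poem, not the soup; the soup belongs to the slicing event.
(c) Not entailed — 'was slicing' is progressive on an accomplishment; it does not entail the completed 'sliced'.
(d) Not entailed — 'patiently' adds information not in the original event.
(e) Entailed — generalizing the patient leaves a sub-description the original still satisfies.
(f) Not entailed — the passage has Priya watching the poem, not Nadia.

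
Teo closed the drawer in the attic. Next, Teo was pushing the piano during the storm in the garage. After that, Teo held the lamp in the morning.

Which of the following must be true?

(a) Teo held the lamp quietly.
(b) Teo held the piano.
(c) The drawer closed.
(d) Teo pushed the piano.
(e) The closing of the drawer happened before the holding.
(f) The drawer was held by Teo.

(c), (d), (e)

(a) Not entailed — 'quietly' adds information not in the original event.
(b) Not entailed — Teo held the lamp, not the piano; the piano belongs to the pushing event.
(c) Entailed — 'Teo closed the drawer' is causative; it entails the inchoative 'the drawer closed'.
(d) Entailed — 'push' is an activity; 'was pushing' entails that some pushing happened, so 'pushed' holds.
(e) Entailed — the narrative places the closing before the holding.
(f) Not entailed — Teo held the lamp, not the drawer; the drawer belongs to the closing event.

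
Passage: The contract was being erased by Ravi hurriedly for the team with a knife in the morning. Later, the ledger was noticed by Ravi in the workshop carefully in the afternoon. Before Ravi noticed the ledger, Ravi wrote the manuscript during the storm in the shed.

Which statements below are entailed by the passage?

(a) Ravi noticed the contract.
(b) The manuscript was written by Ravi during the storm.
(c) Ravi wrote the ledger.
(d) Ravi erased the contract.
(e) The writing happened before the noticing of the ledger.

(a) Not entailed — Ravi noticed the ledger, not the contract; the contract belongs to the erasing event.
(b) Entailed — dropping 'in the shed' leaves a sub-description the original still satisfies.
(c) Not entailed — Ravi wrote the manuscript, not the ledger; the ledger belongs to the noticing event.
(d) Not entailed — 'was erasing' is progressive on an accomplishment; it does not entail the completed 'erased'.
(e) Entailed — the narrative places the writing before the noticing.

(b), (e)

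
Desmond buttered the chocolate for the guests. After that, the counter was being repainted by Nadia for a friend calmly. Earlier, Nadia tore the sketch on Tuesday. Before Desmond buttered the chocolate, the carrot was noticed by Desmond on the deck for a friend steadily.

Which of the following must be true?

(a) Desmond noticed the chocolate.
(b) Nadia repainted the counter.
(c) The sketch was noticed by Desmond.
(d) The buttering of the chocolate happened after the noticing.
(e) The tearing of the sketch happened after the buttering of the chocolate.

(a) Not entailed — Desmond noticed the carrot, not the chocolate; the chocolate belongs to the buttering event.
(b) Not entailed — 'was repainting' is progressive on an accomplishment; it does not entail the completed 'repainted'.
(c) Not entailed — Desmond noticed the carrot, not the sketch; the sketch belongs to the tearing event.
(d) Entailed — the narrative places the noticing before the buttering.
(e) Not entailed — the narrative doesn't order the buttering relative to the tearing.

(d)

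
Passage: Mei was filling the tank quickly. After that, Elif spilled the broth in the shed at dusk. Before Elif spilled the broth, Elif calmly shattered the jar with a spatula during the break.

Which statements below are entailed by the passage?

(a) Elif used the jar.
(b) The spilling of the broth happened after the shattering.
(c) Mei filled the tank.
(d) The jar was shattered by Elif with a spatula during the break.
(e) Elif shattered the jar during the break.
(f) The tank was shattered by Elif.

(b), (d), (e)

(a) Not entailed — the jar is the patient, not an instrument — Elif used a spatula.
(b) Entailed — the narrative places the shattering before the spilling.
(c) Not entailed — 'was filling' is progressive on an accomplishment; it does not entail the completed 'filled'.
(d) Entailed — the original entails any weakening of itself; this just drops 'calmly'.
(e) Entailed — dropping 'with a spatula', 'calmly' leaves a sub-description the original still satisfies.
(f) Not entailed — Elif shattered the jar, not the tank; the tank belongs to the filling event.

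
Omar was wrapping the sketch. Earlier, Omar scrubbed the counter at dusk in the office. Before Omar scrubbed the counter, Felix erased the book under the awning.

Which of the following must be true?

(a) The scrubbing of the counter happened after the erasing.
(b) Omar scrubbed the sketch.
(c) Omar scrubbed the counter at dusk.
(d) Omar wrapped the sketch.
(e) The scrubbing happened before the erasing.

(a), (c)

(a) Entailed — the narrative places the erasing before the scrubbing.
(b) Not entailed — Omar scrubbed the counter, not the sketch; the sketch belongs to the wrapping event.
(c) Entailed — the original entails any weakening of itself; this just drops 'in the office'.
(d) Not entailed — 'was wrapping' is progressive on an accomplishment; it does not entail the completed 'wrapped'.
(e) Not entailed — the narrative places the erasing before the scrubbing, not after.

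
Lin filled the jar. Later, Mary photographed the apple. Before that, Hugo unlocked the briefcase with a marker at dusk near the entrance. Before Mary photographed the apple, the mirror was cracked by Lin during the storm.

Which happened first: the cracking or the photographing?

The connectives place the cracking before the photographing.

the cracking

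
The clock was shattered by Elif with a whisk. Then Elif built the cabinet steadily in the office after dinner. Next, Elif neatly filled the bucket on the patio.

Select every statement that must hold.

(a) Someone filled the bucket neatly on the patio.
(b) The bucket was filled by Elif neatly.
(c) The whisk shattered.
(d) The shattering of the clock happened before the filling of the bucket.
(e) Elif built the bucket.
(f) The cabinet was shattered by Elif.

(a) Entailed — generalizing the agent leaves a sub-description the original still satisfies.
(b) Entailed — this follows by dropping conjuncts from the filling event's description.
(c) Not entailed — the clock is what shattered, not the whisk.
(d) Entailed — the narrative places the shattering before the filling.
(e) Not entailed — Elif built the cabinet, not the bucket; the bucket belongs to the filling event.
(f) Not entailed — Elif shattered the clock, not the cabinet; the cabinet belongs to the building event.

(a), (b), (d)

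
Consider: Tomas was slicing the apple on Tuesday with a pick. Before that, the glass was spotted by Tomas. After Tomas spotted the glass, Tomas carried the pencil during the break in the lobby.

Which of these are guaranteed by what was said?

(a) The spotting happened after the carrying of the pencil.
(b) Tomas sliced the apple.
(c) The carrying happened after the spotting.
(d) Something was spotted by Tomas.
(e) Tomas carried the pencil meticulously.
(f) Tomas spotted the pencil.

(c), (d)

(a) Not entailed — the narrative places the spotting before the carrying, not after.
(b) Not entailed — 'was slicing' is progressive on an accomplishment; it does not entail the completed 'sliced'.
(c) Entailed — the narrative places the spotting before the carrying.
(d) Entailed — this follows by dropping conjuncts from the spotting event's description.
(e) Not entailed — 'meticulously' adds information not in the original event.
(f) Not entailed — Tomas spotted the glass, not the pencil; the pencil belongs to the carrying event.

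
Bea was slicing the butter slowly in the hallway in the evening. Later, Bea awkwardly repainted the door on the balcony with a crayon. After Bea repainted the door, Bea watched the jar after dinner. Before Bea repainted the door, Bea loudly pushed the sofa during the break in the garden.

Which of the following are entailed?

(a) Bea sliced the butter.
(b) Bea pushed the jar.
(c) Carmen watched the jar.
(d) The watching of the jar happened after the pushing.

(a) Not entailed — 'was slicing' is progressive on an accomplishment; it does not entail the completed 'sliced'.
(b) Not entailed — Bea pushed the sofa, not the jar; the jar belongs to the watching event.
(c) Not entailed — the passage has Bea watching the jar, not Carmen.
(d) Entailed — the narrative places the pushing before the watching.

(d)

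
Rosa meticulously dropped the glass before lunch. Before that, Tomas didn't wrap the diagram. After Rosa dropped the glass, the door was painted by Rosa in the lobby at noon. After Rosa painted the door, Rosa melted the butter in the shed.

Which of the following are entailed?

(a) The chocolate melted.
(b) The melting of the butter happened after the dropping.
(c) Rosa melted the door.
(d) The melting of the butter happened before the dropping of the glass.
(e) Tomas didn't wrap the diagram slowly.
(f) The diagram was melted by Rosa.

(b), (e)

(a) Not entailed — the butter is what melted, not the chocolate.
(b) Entailed — the narrative places the dropping before the melting.
(c) Not entailed — Rosa melted the butter, not the door; the door belongs to the painting event.
(d) Not entailed — the narrative places the dropping before the melting, not after.
(e) Entailed — under negation, adding a further restriction is entailed: if no such wrapping event occurred, none occurred slowly either.
(f) Not entailed — Rosa melted the butter, not the diagram; the diagram belongs to the wrapping event.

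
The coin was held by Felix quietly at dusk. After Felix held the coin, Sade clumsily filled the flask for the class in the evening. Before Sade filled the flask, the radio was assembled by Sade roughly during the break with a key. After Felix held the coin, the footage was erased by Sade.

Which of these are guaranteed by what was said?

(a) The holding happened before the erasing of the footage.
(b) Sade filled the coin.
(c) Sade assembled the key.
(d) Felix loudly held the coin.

(a)

(a) Entailed — the narrative places the holding before the erasing.
(b) Not entailed — Sade filled the flask, not the coin; the coin belongs to the holding event.
(c) Not entailed — the key is the instrument, not what was assembled.
(d) Not entailed — 'loudly' adds a manner not in (and inconsistent with) the original.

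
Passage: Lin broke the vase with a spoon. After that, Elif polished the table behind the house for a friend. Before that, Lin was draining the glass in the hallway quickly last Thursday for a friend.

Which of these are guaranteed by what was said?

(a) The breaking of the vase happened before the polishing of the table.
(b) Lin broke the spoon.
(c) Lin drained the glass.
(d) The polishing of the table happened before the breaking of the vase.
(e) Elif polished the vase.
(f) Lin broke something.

(a) Entailed — the narrative places the breaking before the polishing.
(b) Not entailed — the spoon is the instrument, not what was broken.
(c) Not entailed — 'was draining' is progressive on an accomplishment; it does not entail the completed 'drained'.
(d) Not entailed — the narrative places the breaking before the polishing, not after.
(e) Not entailed — Elif polished the table, not the vase; the vase belongs to the breaking event.
(f) Entailed — this follows by dropping conjuncts from the breaking event's description.

(a), (f)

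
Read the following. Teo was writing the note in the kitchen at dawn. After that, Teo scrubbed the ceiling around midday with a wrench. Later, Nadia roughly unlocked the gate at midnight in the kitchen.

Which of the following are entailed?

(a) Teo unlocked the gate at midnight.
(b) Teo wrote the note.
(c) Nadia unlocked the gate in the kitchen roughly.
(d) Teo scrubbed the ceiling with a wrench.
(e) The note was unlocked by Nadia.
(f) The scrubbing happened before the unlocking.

(a) Not entailed — the passage has Nadia unlocking the gate, not Teo.
(b) Not entailed — 'was writing' is progressive on an accomplishment; it does not entail the completed 'wrote'.
(c) Entailed — every conjunct here is already in the original unlocking event.
(d) Entailed — every conjunct here is already in the original scrubbing event.
(e) Not entailed — Nadia unlocked the gate, not the note; the note belongs to the writing event.
(f) Entailed — the narrative places the scrubbing before the unlocking.

(c), (d), (f)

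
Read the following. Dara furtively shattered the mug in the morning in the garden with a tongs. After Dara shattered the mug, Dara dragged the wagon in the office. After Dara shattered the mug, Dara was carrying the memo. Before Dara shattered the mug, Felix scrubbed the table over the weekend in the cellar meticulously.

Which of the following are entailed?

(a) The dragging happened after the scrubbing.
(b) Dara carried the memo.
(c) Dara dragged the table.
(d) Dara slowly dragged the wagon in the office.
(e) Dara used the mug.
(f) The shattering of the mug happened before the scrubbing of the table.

(a) Entailed — the narrative places the scrubbing before the dragging.
(b) Entailed — 'carry' is an activity; 'was carrying' entails that some carrying happened, so 'carried' holds.
(c) Not entailed — Dara dragged the wagon, not the table; the table belongs to the scrubbing event.
(d) Not entailed — 'slowly' adds information not in the original event.
(e) Not entailed — the mug is the patient, not an instrument — Dara used a tongs.
(f) Not entailed — the narrative places the scrubbing before the shattering, not after.

(a), (b)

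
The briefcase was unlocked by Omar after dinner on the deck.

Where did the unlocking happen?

on the deck

'on the deck' marks the location of the unlocking event.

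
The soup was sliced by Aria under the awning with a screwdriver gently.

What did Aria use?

a screwdriver

'with a screwdriver' marks the instrument of the slicing event.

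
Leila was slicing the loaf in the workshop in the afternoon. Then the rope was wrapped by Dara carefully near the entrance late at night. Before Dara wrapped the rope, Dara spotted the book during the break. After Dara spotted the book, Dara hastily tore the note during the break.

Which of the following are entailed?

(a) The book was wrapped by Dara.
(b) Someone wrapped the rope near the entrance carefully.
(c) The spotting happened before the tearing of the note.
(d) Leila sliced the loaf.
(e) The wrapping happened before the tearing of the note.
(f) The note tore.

(a) Not entailed — Dara wrapped the rope, not the book; the book belongs to the spotting event.
(b) Entailed — the original entails any weakening of itself; this just drops 'late at night' and generalizes the agent.
(c) Entailed — the narrative places the spotting before the tearing.
(d) Not entailed — 'was slicing' is progressive on an accomplishment; it does not entail the completed 'sliced'.
(e) Not entailed — the narrative doesn't order the wrapping relative to the tearing.
(f) Entailed — 'Dara tore the note' is causative; it entails the inchoative 'the note tore'.

(b), (c), (f)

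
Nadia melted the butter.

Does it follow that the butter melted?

yes

'Nadia melted the butter' is the causative; it entails the inchoative 'the butter melted'.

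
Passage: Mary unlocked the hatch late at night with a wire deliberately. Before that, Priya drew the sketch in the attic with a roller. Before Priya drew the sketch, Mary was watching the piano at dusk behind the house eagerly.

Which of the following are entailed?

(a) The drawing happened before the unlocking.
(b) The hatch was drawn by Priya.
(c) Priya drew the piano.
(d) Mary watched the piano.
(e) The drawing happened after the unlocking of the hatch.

(a) Entailed — the narrative places the drawing before the unlocking.
(b) Not entailed — Priya drew the sketch, not the hatch; the hatch belongs to the unlocking event.
(c) Not entailed — Priya drew the sketch, not the piano; the piano belongs to the watching event.
(d) Entailed — 'watch' is an activity; 'was watching' entails that some watching happened, so 'watched' holds.
(e) Not entailed — the narrative places the drawing before the unlocking, not after.

(a), (d)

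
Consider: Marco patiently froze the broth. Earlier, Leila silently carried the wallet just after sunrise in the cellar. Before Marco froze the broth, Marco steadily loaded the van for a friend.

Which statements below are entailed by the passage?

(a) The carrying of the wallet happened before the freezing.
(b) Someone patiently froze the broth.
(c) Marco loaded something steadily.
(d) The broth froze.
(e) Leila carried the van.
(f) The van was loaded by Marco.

(a) Entailed — the narrative places the carrying before the freezing.
(b) Entailed — this follows by dropping conjuncts from the freezing event's description.
(c) Entailed — this follows by dropping conjuncts from the loading event's description.
(d) Entailed — 'Marco froze the broth' is causative; it entails the inchoative 'the broth froze'.
(e) Not entailed — Leila carried the wallet, not the van; the van belongs to the loading event.
(f) Entailed — every conjunct here is already in the original loading event.

(a), (b), (c), (d), (f)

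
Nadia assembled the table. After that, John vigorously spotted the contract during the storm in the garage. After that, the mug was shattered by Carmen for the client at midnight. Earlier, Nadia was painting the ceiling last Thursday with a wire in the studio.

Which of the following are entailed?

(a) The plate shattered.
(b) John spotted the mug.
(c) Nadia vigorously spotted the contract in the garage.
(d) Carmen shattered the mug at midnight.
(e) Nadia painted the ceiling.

(a) Not entailed — the mug is what shattered, not the plate.
(b) Not entailed — John spotted the contract, not the mug; the mug belongs to the shattering event.
(c) Not entailed — the passage has John spotting the contract, not Nadia.
(d) Entailed — this follows by dropping conjuncts from the shattering event's description.
(e) Not entailed — 'was painting' is progressive on an accomplishment; it does not entail the completed 'painted'.

(d)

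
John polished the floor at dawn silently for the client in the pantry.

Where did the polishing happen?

in the pantry

'in the pantry' marks the location of the polishing event.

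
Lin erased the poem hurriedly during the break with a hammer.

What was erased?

'the poem' marks the patient of the erasing event.

the poem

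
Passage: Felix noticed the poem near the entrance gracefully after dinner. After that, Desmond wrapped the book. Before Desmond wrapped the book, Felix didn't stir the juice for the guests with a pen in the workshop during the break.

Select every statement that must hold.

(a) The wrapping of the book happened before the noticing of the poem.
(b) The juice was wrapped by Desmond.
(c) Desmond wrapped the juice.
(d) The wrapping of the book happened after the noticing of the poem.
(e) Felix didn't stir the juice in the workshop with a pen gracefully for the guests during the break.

(d), (e)

(a) Not entailed — the narrative places the noticing before the wrapping, not after.
(b) Not entailed — Desmond wrapped the book, not the juice; the juice belongs to the stirring event.
(c) Not entailed — Desmond wrapped the book, not the juice; the juice belongs to the stirring event.
(d) Entailed — the narrative places the noticing before the wrapping.
(e) Entailed — under negation, adding a further restriction is entailed: if no such stirring event occurred, none occurred gracefully either.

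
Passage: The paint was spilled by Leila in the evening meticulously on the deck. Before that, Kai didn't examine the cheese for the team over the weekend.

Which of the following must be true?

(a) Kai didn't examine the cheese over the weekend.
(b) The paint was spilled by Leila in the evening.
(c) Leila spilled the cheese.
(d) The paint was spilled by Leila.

(b), (d)

(a) Not entailed — dropping 'for the team' under negation is not valid — the original leaves open that Kai examined the cheese some other way.
(b) Entailed — the original entails any weakening of itself; this just drops 'meticulously', 'on the deck'.
(c) Not entailed — Leila spilled the paint, not the cheese; the cheese belongs to the examining event.
(d) Entailed — the original entails any weakening of itself; this just drops 'meticulously', 'on the deck', 'in the evening'.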